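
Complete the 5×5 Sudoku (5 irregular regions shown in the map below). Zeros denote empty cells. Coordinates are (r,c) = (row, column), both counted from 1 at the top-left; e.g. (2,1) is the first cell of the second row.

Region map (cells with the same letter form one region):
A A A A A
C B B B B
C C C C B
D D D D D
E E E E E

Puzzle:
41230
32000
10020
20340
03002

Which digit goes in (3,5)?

(1,5) = 5 (sole candidate).
(4,2) = 5 (sole candidate).
(4,5) = 1 (sole candidate).
(5,1) = 5 (sole candidate).
(5,4) = 1 (sole candidate).
(2,4) = 5 (sole candidate).
(2,5) = 4 (sole candidate).
(3,2) = 4 (sole candidate).
(3,3) = 5 (sole candidate).
(3,5) = 3: row 3 has {1,2,4,5}; col 5 has {1,2,4,5}; region has {2,4,5} → only 3 remains.

3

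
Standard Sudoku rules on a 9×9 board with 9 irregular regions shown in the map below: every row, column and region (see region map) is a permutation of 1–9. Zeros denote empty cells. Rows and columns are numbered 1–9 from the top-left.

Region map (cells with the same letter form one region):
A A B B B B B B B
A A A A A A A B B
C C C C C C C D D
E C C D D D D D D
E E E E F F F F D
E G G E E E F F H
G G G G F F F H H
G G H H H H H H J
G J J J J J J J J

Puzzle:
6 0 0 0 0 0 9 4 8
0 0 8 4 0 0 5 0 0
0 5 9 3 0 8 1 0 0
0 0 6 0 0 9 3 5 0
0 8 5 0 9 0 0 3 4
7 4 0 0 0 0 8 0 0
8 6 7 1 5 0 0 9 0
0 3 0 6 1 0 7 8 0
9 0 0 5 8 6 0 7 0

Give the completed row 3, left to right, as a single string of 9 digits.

R5C4 = 2: row 5 has {3,4,5,8,9}; col 4 has {1,3,4,5,6}; region has {5,7,8} → only 2 remains.
R5C7 = 6: row 5 has {2,3,4,5,8,9}; col 7 has {1,3,5,7,8,9}; region has {3,5,8,9} → only 6 remains.
R6C3 = 2: row 6 has {4,7,8}; col 3 has {5,6,7,8,9}; region has {1,3,4,6,7,8,9} → only 2 remains.
R6C4 = 9: row 6 has {2,4,7,8}; col 4 has {1,2,3,4,5,6}; region has {2,5,7,8} → only 9 remains.
R6C8 = 1: row 6 has {2,4,7,8,9}; col 8 has {3,4,5,7,8,9}; region has {3,5,6,8,9} → only 1 remains.
R8C1 = 5: row 8 has {1,3,6,7,8}; col 1 has {6,7,8,9}; region has {1,2,3,4,6,7,8,9} → only 5 remains.
R8C3 = 4: row 8 has {1,3,5,6,7,8}; col 3 has {2,5,6,7,8,9}; region has {1,6,7,8,9} → only 4 remains.
R8C6 = 2: row 8 has {1,3,4,5,6,7,8}; col 6 has {6,8,9}; region has {1,4,6,7,8,9} → only 2 remains.
R8C9 = 9: row 8 has {1,2,3,4,5,6,7,8}; col 9 has {4,8}; region has {5,6,7,8} → only 9 remains.
R1C4 = 7: row 1 has {4,6,8,9}; col 4 has {1,2,3,4,5,6,9}; region has {4,8,9} → only 7 remains.
R4C4 = 8: row 4 has {3,5,6,9}; col 4 has {1,2,3,4,5,6,7,9}; region has {3,4,5,9} → only 8 remains.
R5C1 = 1: row 5 has {2,3,4,5,6,8,9}; col 1 has {5,6,7,8,9}; region has {2,5,7,8,9} → only 1 remains.
R5C6 = 7: row 5 has {1,2,3,4,5,6,8,9}; col 6 has {2,6,8,9}; region has {1,3,5,6,8,9} → only 7 remains.
R6C6 = 3: row 6 has {1,2,4,7,8,9}; col 6 has {2,6,7,8,9}; region has {1,2,5,7,8,9} → only 3 remains.
R6C9 = 5: row 6 has {1,2,3,4,7,8,9}; col 9 has {4,8,9}; region has {1,2,4,6,7,8,9} → only 5 remains.
R7C6 = 4: row 7 has {1,5,6,7,8,9}; col 6 has {2,3,6,7,8,9}; region has {1,3,5,6,7,8,9} → only 4 remains.
R7C7 = 2: row 7 has {1,4,5,6,7,8,9}; col 7 has {1,3,5,6,7,8,9}; region has {1,3,4,5,6,7,8,9} → only 2 remains.
R7C9 = 3: row 7 has {1,2,4,5,6,7,8,9}; col 9 has {4,5,8,9}; region has {1,2,4,5,6,7,8,9} → only 3 remains.
R9C7 = 4: row 9 has {5,6,7,8,9}; col 7 has {1,2,3,5,6,7,8,9}; region has {5,6,7,8,9} → only 4 remains.
R2C6 = 1: row 2 has {4,5,8}; col 6 has {2,3,4,6,7,8,9}; region has {4,5,6,8} → only 1 remains.
R4C1 = 4: row 4 has {3,5,6,8,9}; col 1 has {1,5,6,7,8,9}; region has {1,2,3,5,7,8,9} → only 4 remains.
R6C5 = 6: row 6 has {1,2,3,4,5,7,8,9}; col 5 has {1,5,8,9}; region has {1,2,3,4,5,7,8,9} → only 6 remains.
R1C2 = 2: row 1 has {4,6,7,8,9}; col 2 has {3,4,5,6,8}; region has {1,4,5,6,8} → only 2 remains.
R1C5 = 3: row 1 has {2,4,6,7,8,9}; col 5 has {1,5,6,8,9}; region has {4,7,8,9} → only 3 remains.
R1C6 = 5: row 1 has {2,3,4,6,7,8,9}; col 6 has {1,2,3,4,6,7,8,9}; region has {3,4,7,8,9} → only 5 remains.
R2C1 = 3: row 2 has {1,4,5,8}; col 1 has {1,4,5,6,7,8,9}; region has {1,2,4,5,6,8} → only 3 remains.
R2C5 = 7: row 2 has {1,3,4,5,8}; col 5 has {1,3,5,6,8,9}; region has {1,2,3,4,5,6,8} → only 7 remains.
R3C1 = 2: row 3 has {1,3,5,8,9}; col 1 has {1,3,4,5,6,7,8,9}; region has {1,3,5,6,8,9} → only 2 remains.
R3C5 = 4: row 3 has {1,2,3,5,8,9}; col 5 has {1,3,5,6,7,8,9}; region has {1,2,3,5,6,8,9} → only 4 remains.
R3C8 = 6: row 3 has {1,2,3,4,5,8,9}; col 8 has {1,3,4,5,7,8,9}; region has {3,4,5,8,9} → only 6 remains.
R3C9 = 7: row 3 has {1,2,3,4,5,6,8,9}; col 9 has {3,4,5,8,9}; region has {3,4,5,6,8,9} → only 7 remains.

259348167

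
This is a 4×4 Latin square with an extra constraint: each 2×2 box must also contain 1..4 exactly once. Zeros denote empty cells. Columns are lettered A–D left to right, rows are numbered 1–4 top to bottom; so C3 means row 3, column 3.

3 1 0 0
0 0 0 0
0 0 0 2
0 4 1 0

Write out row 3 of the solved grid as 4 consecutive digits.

1342

D1 = 4 (sole candidate).
B2 = 2 (sole candidate).
C2 = 3 (sole candidate).
D2 = 1 (sole candidate).
A3 = 1: row 3 has {2}; col 1 has {3}; box has {4} → only 1 remains.
B3 = 3: row 3 has {1,2}; col 2 has {1,2,4}; box has {1,4} → only 3 remains.
C3 = 4: row 3 has {1,2,3}; col 3 has {1,3}; box has {1,2} → only 4 remains.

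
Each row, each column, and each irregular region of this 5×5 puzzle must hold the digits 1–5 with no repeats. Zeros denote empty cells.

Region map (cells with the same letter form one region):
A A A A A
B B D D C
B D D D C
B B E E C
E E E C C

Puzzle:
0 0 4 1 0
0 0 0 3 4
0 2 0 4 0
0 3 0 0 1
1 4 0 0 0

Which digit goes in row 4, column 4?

5

row 1, column 2 = 5 (sole candidate).
row 2, column 2 = 1 (sole candidate).
row 2, column 3 = 5 (sole candidate).
row 3, column 1 = 5 (sole candidate).
row 3, column 3 = 1 (sole candidate).
row 3, column 5 = 3 (sole candidate).
row 4, column 3 = 2 (sole candidate).
row 4, column 4 = 5: row 4 has {1,2,3}; col 4 has {1,3,4}; region has {1,2,4} → only 5 remains.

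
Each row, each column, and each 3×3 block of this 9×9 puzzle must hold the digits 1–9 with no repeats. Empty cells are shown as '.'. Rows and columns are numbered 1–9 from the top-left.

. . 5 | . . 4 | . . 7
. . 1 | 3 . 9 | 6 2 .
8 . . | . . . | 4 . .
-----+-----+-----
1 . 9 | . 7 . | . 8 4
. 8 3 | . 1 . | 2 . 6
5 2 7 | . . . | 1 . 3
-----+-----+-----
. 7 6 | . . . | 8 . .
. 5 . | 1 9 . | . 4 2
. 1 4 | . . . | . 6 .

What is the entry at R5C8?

R2C2 = 4: row 2 has {1,2,3,6,9}; col 2 has {1,2,5,7,8}; box has {1,5,8} → only 4 remains.
R3C3 = 2: row 3 has {4,8}; col 3 has {1,3,4,5,6,7,9}; box has {1,4,5,8} → only 2 remains.
R4C2 = 6: row 4 has {1,4,7,8,9}; col 2 has {1,2,4,5,7,8}; box has {1,2,3,5,7,8,9} → only 6 remains.
R4C7 = 5: row 4 has {1,4,6,7,8,9}; col 7 has {1,2,4,6,8}; box has {1,2,3,4,6,8} → only 5 remains.
R5C1 = 4: row 5 has {1,2,3,6,8}; col 1 has {1,5,8}; box has {1,2,3,5,6,7,8,9} → only 4 remains.
R5C6 = 5: row 5 has {1,2,3,4,6,8}; col 6 has {4,9}; box has {1,7} → only 5 remains.
R6C8 = 9: row 6 has {1,2,3,5,7}; col 8 has {2,4,6,8}; box has {1,2,3,4,5,6,8} → only 9 remains.
R8C1 = 3: row 8 has {1,2,4,5,9}; col 1 has {1,4,5,8}; box has {1,4,5,6,7} → only 3 remains.
R8C3 = 8: row 8 has {1,2,3,4,5,9}; col 3 has {1,2,3,4,5,6,7,9}; box has {1,3,4,5,6,7} → only 8 remains.
R8C7 = 7: row 8 has {1,2,3,4,5,8,9}; col 7 has {1,2,4,5,6,8}; box has {2,4,6,8} → only 7 remains.
R2C1 = 7: row 2 has {1,2,3,4,6,9}; col 1 has {1,3,4,5,8}; box has {1,2,4,5,8} → only 7 remains.
R4C4 = 2: row 4 has {1,4,5,6,7,8,9}; col 4 has {1,3}; box has {1,5,7} → only 2 remains.
R4C6 = 3: row 4 has {1,2,4,5,6,7,8,9}; col 6 has {4,5,9}; box has {1,2,5,7} → only 3 remains.
R5C4 = 9: row 5 has {1,2,3,4,5,6,8}; col 4 has {1,2,3}; box has {1,2,3,5,7} → only 9 remains.
R5C8 = 7: row 5 has {1,2,3,4,5,6,8,9}; col 8 has {2,4,6,8,9}; box has {1,2,3,4,5,6,8,9} → only 7 remains.

7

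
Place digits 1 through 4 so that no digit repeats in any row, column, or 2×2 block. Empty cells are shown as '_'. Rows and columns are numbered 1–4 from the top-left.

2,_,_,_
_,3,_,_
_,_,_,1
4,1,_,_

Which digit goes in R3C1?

3

R1C2 = 4 (sole candidate).
R1C4 = 3 (sole candidate).
R2C1 = 1 (sole candidate).
R3C1 = 3: row 3 has {1}; col 1 has {1,2,4}; box has {1,4} → only 3 remains.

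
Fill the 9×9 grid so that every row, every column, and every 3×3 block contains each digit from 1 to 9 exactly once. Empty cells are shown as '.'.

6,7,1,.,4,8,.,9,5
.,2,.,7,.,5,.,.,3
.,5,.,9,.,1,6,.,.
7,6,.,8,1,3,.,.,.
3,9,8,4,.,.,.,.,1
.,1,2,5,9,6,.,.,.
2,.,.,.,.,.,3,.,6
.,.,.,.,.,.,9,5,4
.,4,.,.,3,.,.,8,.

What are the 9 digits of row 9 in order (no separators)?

547639182

r1c7 = 2: row 1 has {1,4,5,6,7,8,9}; col 7 has {3,6,9}; box has {3,5,6,9} → only 2 remains.
r2c5 = 6: row 2 has {2,3,5,7}; col 5 has {1,3,4,9}; box has {1,4,5,7,8,9} → only 6 remains.
r3c5 = 2: row 3 has {1,5,6,9}; col 5 has {1,3,4,6,9}; box has {1,4,5,6,7,8,9} → only 2 remains.
r5c5 = 7: row 5 has {1,3,4,8,9}; col 5 has {1,2,3,4,6,9}; box has {1,3,4,5,6,8,9} → only 7 remains.
r5c6 = 2: row 5 has {1,3,4,7,8,9}; col 6 has {1,3,5,6,8}; box has {1,3,4,5,6,7,8,9} → only 2 remains.
r5c7 = 5: row 5 has {1,2,3,4,7,8,9}; col 7 has {2,3,6,9}; box has {1} → only 5 remains.
r5c8 = 6: row 5 has {1,2,3,4,5,7,8,9}; col 8 has {5,8,9}; box has {1,5} → only 6 remains.
r6c1 = 4: row 6 has {1,2,5,6,9}; col 1 has {2,3,6,7}; box has {1,2,3,6,7,8,9} → only 4 remains.
r7c2 = 8: row 7 has {2,3,6}; col 2 has {1,2,4,5,6,7,9}; box has {2,4} → only 8 remains.
r7c4 = 1: row 7 has {2,3,6,8}; col 4 has {4,5,7,8,9}; box has {3} → only 1 remains.
r7c5 = 5: row 7 has {1,2,3,6,8}; col 5 has {1,2,3,4,6,7,9}; box has {1,3} → only 5 remains.
r7c8 = 7: row 7 has {1,2,3,5,6,8}; col 8 has {5,6,8,9}; box has {3,4,5,6,8,9} → only 7 remains.
r8c1 = 1: row 8 has {4,5,9}; col 1 has {2,3,4,6,7}; box has {2,4,8} → only 1 remains.
r8c2 = 3: row 8 has {1,4,5,9}; col 2 has {1,2,4,5,6,7,8,9}; box has {1,2,4,8} → only 3 remains.
r8c5 = 8: row 8 has {1,3,4,5,9}; col 5 has {1,2,3,4,5,6,7,9}; box has {1,3,5} → only 8 remains.
r8c6 = 7: row 8 has {1,3,4,5,8,9}; col 6 has {1,2,3,5,6,8}; box has {1,3,5,8} → only 7 remains.
r9c6 = 9: row 9 has {3,4,8}; col 6 has {1,2,3,5,6,7,8}; box has {1,3,5,7,8} → only 9 remains.
r9c7 = 1: row 9 has {3,4,8,9}; col 7 has {2,3,5,6,9}; box has {3,4,5,6,7,8,9} → only 1 remains.
r9c9 = 2: row 9 has {1,3,4,8,9}; col 9 has {1,3,4,5,6}; box has {1,3,4,5,6,7,8,9} → only 2 remains.
r1c4 = 3: row 1 has {1,2,4,5,6,7,8,9}; col 4 has {1,4,5,7,8,9}; box has {1,2,4,5,6,7,8,9} → only 3 remains.
r3c1 = 8: row 3 has {1,2,5,6,9}; col 1 has {1,2,3,4,6,7}; box has {1,2,5,6,7} → only 8 remains.
r3c8 = 4: row 3 has {1,2,5,6,8,9}; col 8 has {5,6,7,8,9}; box has {2,3,5,6,9} → only 4 remains.
r3c9 = 7: row 3 has {1,2,4,5,6,8,9}; col 9 has {1,2,3,4,5,6}; box has {2,3,4,5,6,9} → only 7 remains.
r4c3 = 5: row 4 has {1,3,6,7,8}; col 3 has {1,2,8}; box has {1,2,3,4,6,7,8,9} → only 5 remains.
r4c7 = 4: row 4 has {1,3,5,6,7,8}; col 7 has {1,2,3,5,6,9}; box has {1,5,6} → only 4 remains.
r4c8 = 2: row 4 has {1,3,4,5,6,7,8}; col 8 has {4,5,6,7,8,9}; box has {1,4,5,6} → only 2 remains.
r4c9 = 9: row 4 has {1,2,3,4,5,6,7,8}; col 9 has {1,2,3,4,5,6,7}; box has {1,2,4,5,6} → only 9 remains.
r6c8 = 3: row 6 has {1,2,4,5,6,9}; col 8 has {2,4,5,6,7,8,9}; box has {1,2,4,5,6,9} → only 3 remains.
r6c9 = 8: row 6 has {1,2,3,4,5,6,9}; col 9 has {1,2,3,4,5,6,7,9}; box has {1,2,3,4,5,6,9} → only 8 remains.
r7c3 = 9: row 7 has {1,2,3,5,6,7,8}; col 3 has {1,2,5,8}; box has {1,2,3,4,8} → only 9 remains.
r7c6 = 4: row 7 has {1,2,3,5,6,7,8,9}; col 6 has {1,2,3,5,6,7,8,9}; box has {1,3,5,7,8,9} → only 4 remains.
r8c3 = 6: row 8 has {1,3,4,5,7,8,9}; col 3 has {1,2,5,8,9}; box has {1,2,3,4,8,9} → only 6 remains.
r8c4 = 2: row 8 has {1,3,4,5,6,7,8,9}; col 4 has {1,3,4,5,7,8,9}; box has {1,3,4,5,7,8,9} → only 2 remains.
r9c1 = 5: row 9 has {1,2,3,4,8,9}; col 1 has {1,2,3,4,6,7,8}; box has {1,2,3,4,6,8,9} → only 5 remains.
r9c3 = 7: row 9 has {1,2,3,4,5,8,9}; col 3 has {1,2,5,6,8,9}; box has {1,2,3,4,5,6,8,9} → only 7 remains.
r9c4 = 6: row 9 has {1,2,3,4,5,7,8,9}; col 4 has {1,2,3,4,5,7,8,9}; box has {1,2,3,4,5,7,8,9} → only 6 remains.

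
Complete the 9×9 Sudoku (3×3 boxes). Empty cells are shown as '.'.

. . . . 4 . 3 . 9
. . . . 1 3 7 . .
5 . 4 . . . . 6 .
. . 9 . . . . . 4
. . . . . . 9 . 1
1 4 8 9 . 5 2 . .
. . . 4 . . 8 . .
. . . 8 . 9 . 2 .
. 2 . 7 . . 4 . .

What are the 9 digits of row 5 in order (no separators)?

265384971

R3C4 = 2 (sole candidate).
R3C7 = 1 (sole candidate).
R3C9 = 8 (sole candidate).
R1C8 = 5 (sole candidate).
R2C8 = 4 (sole candidate).
R2C9 = 2 (sole candidate).
R3C6 = 7 (sole candidate).
R1C4 = 6 (sole candidate).
R1C6 = 8 (sole candidate).
R2C3 = 6 (sole candidate).
R2C4 = 5 (sole candidate).
R3C5 = 9 (sole candidate).
R5C4 = 3: row 5 has {1,9}; col 4 has {2,4,5,6,7,8,9}; box has {5,9} → only 3 remains.
R3C2 = 3 (sole candidate).
R4C4 = 1 (sole candidate).
R5C6 = 4: in row 5, 4 can only go here (every other open cell in that row sees a 4).
R8C1 = 4 (hidden single in row 8).
R9C1 = 8 (hidden single in row 9).
R2C1 = 9 (sole candidate).
R2C2 = 8 (sole candidate).
R9C8 = 9 (hidden single in row 9).
R7C2 = 9 (hidden single in row 7).
R7C8 = 1 (hidden single in column 8).
R9C6 = 1 (hidden single in column 6).
R4C1 = 3 (hidden single in box 4).
R6C8 = 3 (hidden single in column 8).
R4C7 = 5 (hidden single in box 6).
R8C7 = 6 (sole candidate).
R9C5 = 6 (hidden single in row 9).
R6C5 = 7 (sole candidate).
R6C9 = 6 (sole candidate).
R7C6 = 2 (sole candidate).
R4C6 = 6 (sole candidate).
R4C2 = 7 (sole candidate).
R4C8 = 8 (sole candidate).
R5C8 = 7: row 5 has {1,3,4,9}; col 8 has {1,2,3,4,5,6,8,9}; box has {1,2,3,4,5,6,8,9} → only 7 remains.
R1C2 = 1 (sole candidate).
R4C5 = 2 (sole candidate).
R5C5 = 8: row 5 has {1,3,4,7,9}; col 5 has {1,2,4,6,7,9}; box has {1,2,3,4,5,6,7,9} → only 8 remains.
R8C2 = 5 (sole candidate).
R8C5 = 3 (sole candidate).
R8C9 = 7 (sole candidate).
R9C3 = 3 (sole candidate).
R9C9 = 5 (sole candidate).
R5C2 = 6: row 5 has {1,3,4,7,8,9}; col 2 has {1,2,3,4,5,7,8,9}; box has {1,3,4,7,8,9} → only 6 remains.
R7C3 = 7 (sole candidate).
R7C5 = 5 (sole candidate).
R7C9 = 3 (sole candidate).
R8C3 = 1 (sole candidate).
R1C3 = 2 (sole candidate).
R5C1 = 2: row 5 has {1,3,4,6,7,8,9}; col 1 has {1,3,4,5,8,9}; box has {1,3,4,6,7,8,9} → only 2 remains.
R5C3 = 5: row 5 has {1,2,3,4,6,7,8,9}; col 3 has {1,2,3,4,6,7,8,9}; box has {1,2,3,4,6,7,8,9} → only 5 remains.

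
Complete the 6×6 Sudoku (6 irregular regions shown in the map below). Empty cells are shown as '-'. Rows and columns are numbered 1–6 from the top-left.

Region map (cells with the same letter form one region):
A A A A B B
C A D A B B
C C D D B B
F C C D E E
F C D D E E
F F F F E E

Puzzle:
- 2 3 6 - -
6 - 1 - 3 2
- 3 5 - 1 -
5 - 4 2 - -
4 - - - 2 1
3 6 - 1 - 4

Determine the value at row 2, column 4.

5

row 1, column 1 = 1: row 1 has {2,3,6}; col 1 has {3,4,5,6}; region has {2,3,6} → only 1 remains.
row 1, column 6 = 5: row 1 has {1,2,3,6}; col 6 has {1,2,4}; region has {1,2,3} → only 5 remains.
row 3, column 1 = 2: row 3 has {1,3,5}; col 1 has {1,3,4,5,6}; region has {3,4,6} → only 2 remains.
row 3, column 4 = 4: row 3 has {1,2,3,5}; col 4 has {1,2,6}; region has {1,2,5} → only 4 remains.
row 3, column 6 = 6: row 3 has {1,2,3,4,5}; col 6 has {1,2,4,5}; region has {1,2,3,5} → only 6 remains.
row 4, column 2 = 1: row 4 has {2,4,5}; col 2 has {2,3,6}; region has {2,3,4,6} → only 1 remains.
row 4, column 5 = 6: row 4 has {1,2,4,5}; col 5 has {1,2,3}; region has {1,2,4} → only 6 remains.
row 4, column 6 = 3: row 4 has {1,2,4,5,6}; col 6 has {1,2,4,5,6}; region has {1,2,4,6} → only 3 remains.
row 5, column 2 = 5: row 5 has {1,2,4}; col 2 has {1,2,3,6}; region has {1,2,3,4,6} → only 5 remains.
row 5, column 3 = 6: row 5 has {1,2,4,5}; col 3 has {1,3,4,5}; region has {1,2,4,5} → only 6 remains.
row 5, column 4 = 3: row 5 has {1,2,4,5,6}; col 4 has {1,2,4,6}; region has {1,2,4,5,6} → only 3 remains.
row 6, column 3 = 2: row 6 has {1,3,4,6}; col 3 has {1,3,4,5,6}; region has {1,3,4,5,6} → only 2 remains.
row 6, column 5 = 5: row 6 has {1,2,3,4,6}; col 5 has {1,2,3,6}; region has {1,2,3,4,6} → only 5 remains.
row 1, column 5 = 4: row 1 has {1,2,3,5,6}; col 5 has {1,2,3,5,6}; region has {1,2,3,5,6} → only 4 remains.
row 2, column 2 = 4: row 2 has {1,2,3,6}; col 2 has {1,2,3,5,6}; region has {1,2,3,6} → only 4 remains.
row 2, column 4 = 5: row 2 has {1,2,3,4,6}; col 4 has {1,2,3,4,6}; region has {1,2,3,4,6} → only 5 remains.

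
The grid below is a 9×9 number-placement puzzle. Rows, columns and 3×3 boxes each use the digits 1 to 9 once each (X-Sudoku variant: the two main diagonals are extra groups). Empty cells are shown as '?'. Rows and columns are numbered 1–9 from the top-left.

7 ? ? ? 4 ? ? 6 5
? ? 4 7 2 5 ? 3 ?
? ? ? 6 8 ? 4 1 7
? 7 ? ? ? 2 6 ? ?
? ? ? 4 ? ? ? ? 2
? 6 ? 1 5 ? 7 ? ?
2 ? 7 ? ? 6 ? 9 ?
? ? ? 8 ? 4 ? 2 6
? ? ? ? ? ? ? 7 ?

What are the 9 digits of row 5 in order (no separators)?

r8c2 = 9 (sole candidate).
r5c5 = 6: row 5 has {2,4}; col 5 has {2,4,5,8}; box has {1,2,4,5}; main diagonal has {2,7}; anti-diagonal has {1,2,3,4,5,7,9} → only 6 remains.
r9c1 = 8 (sole candidate).
r2c1 = 6 (hidden single in row 2).
r2c2 = 1 (hidden single in row 2).
r1c6 = 1 (hidden single in row 1).
r3c2 = 2 (hidden single in row 3).
r1c7 = 2 (hidden single in row 1).
r5c6 = 7: in row 5, 7 can only go here (every other open cell in that row sees a 7).
r6c3 = 2 (hidden single in row 6).
r8c5 = 7 (hidden single in row 8).
r9c4 = 2 (hidden single in row 9).
r9c3 = 6 (hidden single in row 9).
r7c4 = 5 (hidden single in column 4).
r6c6 = 8 (hidden single in column 6).
r6c8 = 4 (sole candidate).
r7c7 = 3 (sole candidate).
r9c9 = 4 (sole candidate).
r4c4 = 9 (sole candidate).
r4c5 = 3 (sole candidate).
r7c2 = 4 (sole candidate).
r7c5 = 1 (sole candidate).
r7c9 = 8 (sole candidate).
r9c5 = 9 (sole candidate).
r9c6 = 3 (sole candidate).
r1c4 = 3 (sole candidate).
r2c9 = 9 (sole candidate).
r3c3 = 5 (sole candidate).
r3c6 = 9 (sole candidate).
r4c9 = 1 (sole candidate).
r6c9 = 3 (sole candidate).
r9c2 = 5 (sole candidate).
r9c7 = 1 (sole candidate).
r1c2 = 8 (sole candidate).
r1c3 = 9 (sole candidate).
r2c7 = 8 (sole candidate).
r3c1 = 3 (sole candidate).
r4c3 = 8 (sole candidate).
r4c8 = 5 (sole candidate).
r5c2 = 3: row 5 has {2,4,6,7}; col 2 has {1,2,4,5,6,7,8,9}; box has {2,6,7,8} → only 3 remains.
r5c3 = 1: row 5 has {2,3,4,6,7}; col 3 has {2,4,5,6,7,8,9}; box has {2,3,6,7,8} → only 1 remains.
r5c7 = 9: row 5 has {1,2,3,4,6,7}; col 7 has {1,2,3,4,6,7,8}; box has {1,2,3,4,5,6,7} → only 9 remains.
r5c8 = 8: row 5 has {1,2,3,4,6,7,9}; col 8 has {1,2,3,4,5,6,7,9}; box has {1,2,3,4,5,6,7,9} → only 8 remains.
r6c1 = 9 (sole candidate).
r8c1 = 1 (sole candidate).
r8c3 = 3 (sole candidate).
r8c7 = 5 (sole candidate).
r4c1 = 4 (sole candidate).
r5c1 = 5: row 5 has {1,2,3,4,6,7,8,9}; col 1 has {1,2,3,4,6,7,8,9}; box has {1,2,3,4,6,7,8,9} → only 5 remains.

531467982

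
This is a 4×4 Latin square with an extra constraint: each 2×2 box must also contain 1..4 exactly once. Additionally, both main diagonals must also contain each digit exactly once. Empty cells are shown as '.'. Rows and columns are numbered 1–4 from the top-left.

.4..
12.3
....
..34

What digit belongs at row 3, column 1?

4

row 1, column 1 = 3: row 1 has {4}; col 1 has {1}; box has {1,2,4}; main diagonal has {2,4} → only 3 remains.
row 2, column 3 = 4: row 2 has {1,2,3}; col 3 has {3}; box has {3}; anti-diagonal has {} → only 4 remains.
row 3, column 3 = 1: row 3 has {}; col 3 has {3,4}; box has {3,4}; main diagonal has {2,3,4} → only 1 remains.
row 3, column 4 = 2: row 3 has {1}; col 4 has {3,4}; box has {1,3,4} → only 2 remains.
row 4, column 1 = 2: row 4 has {3,4}; col 1 has {1,3}; box has {}; anti-diagonal has {4} → only 2 remains.
row 4, column 2 = 1: row 4 has {2,3,4}; col 2 has {2,4}; box has {2} → only 1 remains.
row 1, column 3 = 2: row 1 has {3,4}; col 3 has {1,3,4}; box has {3,4} → only 2 remains.
row 1, column 4 = 1: row 1 has {2,3,4}; col 4 has {2,3,4}; box has {2,3,4}; anti-diagonal has {2,4} → only 1 remains.
row 3, column 1 = 4: row 3 has {1,2}; col 1 has {1,2,3}; box has {1,2} → only 4 remains.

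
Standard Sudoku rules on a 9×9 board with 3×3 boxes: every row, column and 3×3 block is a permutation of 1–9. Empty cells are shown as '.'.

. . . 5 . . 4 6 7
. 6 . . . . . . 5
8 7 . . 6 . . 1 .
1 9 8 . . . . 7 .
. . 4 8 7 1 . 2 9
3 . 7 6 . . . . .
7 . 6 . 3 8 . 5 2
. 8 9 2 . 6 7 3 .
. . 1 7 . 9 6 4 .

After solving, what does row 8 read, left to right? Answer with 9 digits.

row 3, column 9 = 3 (sole candidate).
row 5, column 2 = 5 (sole candidate).
row 5, column 7 = 3 (sole candidate).
row 6, column 2 = 2 (sole candidate).
row 6, column 8 = 8 (sole candidate).
row 7, column 2 = 4 (sole candidate).
row 7, column 4 = 1 (sole candidate).
row 7, column 7 = 9 (sole candidate).
row 8, column 1 = 5: row 8 has {2,3,6,7,8,9}; col 1 has {1,3,7,8}; box has {1,4,6,7,8,9} → only 5 remains.
row 8, column 5 = 4: row 8 has {2,3,5,6,7,8,9}; col 5 has {3,6,7}; box has {1,2,3,6,7,8,9} → only 4 remains.
row 8, column 9 = 1: row 8 has {2,3,4,5,6,7,8,9}; col 9 has {2,3,5,7,9}; box has {2,3,4,5,6,7,9} → only 1 remains.

589246731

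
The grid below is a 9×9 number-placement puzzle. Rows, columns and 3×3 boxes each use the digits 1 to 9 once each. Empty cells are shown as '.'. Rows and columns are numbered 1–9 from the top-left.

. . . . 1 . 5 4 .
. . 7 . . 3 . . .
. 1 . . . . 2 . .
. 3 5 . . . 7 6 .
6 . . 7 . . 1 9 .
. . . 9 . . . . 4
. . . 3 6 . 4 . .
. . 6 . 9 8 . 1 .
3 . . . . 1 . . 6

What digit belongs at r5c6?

2

r2c8 = 8: row 2 has {3,7}; col 8 has {1,4,6,9}; box has {2,4,5} → only 8 remains.
r8c7 = 3: row 8 has {1,6,8,9}; col 7 has {1,2,4,5,7}; box has {1,4,6} → only 3 remains.
r6c7 = 8: row 6 has {4,9}; col 7 has {1,2,3,4,5,7}; box has {1,4,6,7,9} → only 8 remains.
r9c7 = 9: row 9 has {1,3,6}; col 7 has {1,2,3,4,5,7,8}; box has {1,3,4,6} → only 9 remains.
r2c7 = 6: row 2 has {3,7,8}; col 7 has {1,2,3,4,5,7,8,9}; box has {2,4,5,8} → only 6 remains.
r4c9 = 2: row 4 has {3,5,6,7}; col 9 has {4,6}; box has {1,4,6,7,8,9} → only 2 remains.
r4c6 = 4: row 4 has {2,3,5,6,7}; col 6 has {1,3,8}; box has {7,9} → only 4 remains.
r4c5 = 8: row 4 has {2,3,4,5,6,7}; col 5 has {1,6,9}; box has {4,7,9} → only 8 remains.
r4c4 = 1: row 4 has {2,3,4,5,6,7,8}; col 4 has {3,7,9}; box has {4,7,8,9} → only 1 remains.
r4c1 = 9: row 4 has {1,2,3,4,5,6,7,8}; col 1 has {3,6}; box has {3,5,6} → only 9 remains.
r2c9 = 1: in row 2, 1 can only go here (every other open cell in that row sees a 1).
r2c2 = 9: in row 2, 9 can only go here (every other open cell in that row sees a 9).
r6c6 = 6: in row 6, 6 can only go here (every other open cell in that row sees a 6).
r3c4 = 6: in row 3, 6 can only go here (every other open cell in that row sees a 6).
r1c2 = 6: in row 1, 6 can only go here (every other open cell in that row sees a 6).
r7c3 = 9: in row 7, 9 can only go here (every other open cell in that row sees a 9).
r7c1 = 1: in row 7, 1 can only go here (every other open cell in that row sees a 1).
r6c3 = 1: in row 6, 1 can only go here (every other open cell in that row sees a 1).
r1c4 = 8: in column 4, 8 can only go here (every other open cell in that column sees an 8).
r1c1 = 2: row 1 has {1,4,5,6,8}; col 1 has {1,3,6,9}; box has {1,6,7,9} → only 2 remains.
r1c3 = 3: row 1 has {1,2,4,5,6,8}; col 3 has {1,5,6,7,9}; box has {1,2,6,7,9} → only 3 remains.
r6c1 = 7: row 6 has {1,4,6,8,9}; col 1 has {1,2,3,6,9}; box has {1,3,5,6,9} → only 7 remains.
r6c2 = 2: row 6 has {1,4,6,7,8,9}; col 2 has {1,3,6,9}; box has {1,3,5,6,7,9} → only 2 remains.
r8c4 = 2: in row 8, 2 can only go here (every other open cell in that row sees a 2).
r2c5 = 2: in row 2, 2 can only go here (every other open cell in that row sees a 2).
r5c6 = 2: in row 5, 2 can only go here (every other open cell in that row sees a 2).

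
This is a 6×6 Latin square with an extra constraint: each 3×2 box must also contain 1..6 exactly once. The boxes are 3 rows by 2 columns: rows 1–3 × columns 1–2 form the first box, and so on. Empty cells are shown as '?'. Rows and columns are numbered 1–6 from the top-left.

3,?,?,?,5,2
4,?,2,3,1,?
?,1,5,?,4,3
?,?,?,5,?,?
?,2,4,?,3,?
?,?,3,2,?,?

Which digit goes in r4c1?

r1c2 = 6 (sole candidate).
r1c3 = 1 (sole candidate).
r1c4 = 4 (sole candidate).
r2c2 = 5 (sole candidate).
r2c6 = 6 (sole candidate).
r3c1 = 2 (sole candidate).
r3c4 = 6 (sole candidate).
r4c3 = 6 (sole candidate).
r4c5 = 2 (sole candidate).
r5c4 = 1 (sole candidate).
r5c6 = 5 (sole candidate).
r6c2 = 4 (sole candidate).
r6c5 = 6 (sole candidate).
r6c6 = 1 (sole candidate).
r4c1 = 1: row 4 has {2,5,6}; col 1 has {2,3,4}; box has {2,4} → only 1 remains.

1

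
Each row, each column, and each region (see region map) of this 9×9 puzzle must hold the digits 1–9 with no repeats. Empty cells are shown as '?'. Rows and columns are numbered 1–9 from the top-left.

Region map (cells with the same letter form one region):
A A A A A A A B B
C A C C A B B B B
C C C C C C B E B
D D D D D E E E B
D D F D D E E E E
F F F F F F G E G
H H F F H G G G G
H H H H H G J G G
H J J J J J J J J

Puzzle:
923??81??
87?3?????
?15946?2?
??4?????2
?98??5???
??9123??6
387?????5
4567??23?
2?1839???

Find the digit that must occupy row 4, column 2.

row 2, column 3 = 2: row 2 has {3,7,8}; col 3 has {1,3,4,5,6,7,8,9}; region has {1,3,4,5,6,8,9} → only 2 remains.
row 3, column 1 = 7: row 3 has {1,2,4,5,6,9}; col 1 has {2,3,4,8,9}; region has {1,2,3,4,5,6,8,9} → only 7 remains.
row 6, column 1 = 5: row 6 has {1,2,3,6,9}; col 1 has {2,3,4,7,8,9}; region has {1,2,3,7,8,9} → only 5 remains.
row 6, column 2 = 4: row 6 has {1,2,3,5,6,9}; col 2 has {1,2,5,7,8,9}; region has {1,2,3,5,7,8,9} → only 4 remains.
row 7, column 4 = 6: row 7 has {3,5,7,8}; col 4 has {1,3,7,8,9}; region has {1,2,3,4,5,7,8,9} → only 6 remains.
row 8, column 6 = 1: row 8 has {2,3,4,5,6,7}; col 6 has {3,5,6,8,9}; region has {3,5,6} → only 1 remains.
row 9, column 2 = 6: row 9 has {1,2,3,8,9}; col 2 has {1,2,4,5,7,8,9}; region has {1,2,3,8,9} → only 6 remains.
row 2, column 6 = 4: row 2 has {2,3,7,8}; col 6 has {1,3,5,6,8,9}; region has {2} → only 4 remains.
row 4, column 2 = 3: row 4 has {2,4}; col 2 has {1,2,4,5,6,7,8,9}; region has {4,9} → only 3 remains.

3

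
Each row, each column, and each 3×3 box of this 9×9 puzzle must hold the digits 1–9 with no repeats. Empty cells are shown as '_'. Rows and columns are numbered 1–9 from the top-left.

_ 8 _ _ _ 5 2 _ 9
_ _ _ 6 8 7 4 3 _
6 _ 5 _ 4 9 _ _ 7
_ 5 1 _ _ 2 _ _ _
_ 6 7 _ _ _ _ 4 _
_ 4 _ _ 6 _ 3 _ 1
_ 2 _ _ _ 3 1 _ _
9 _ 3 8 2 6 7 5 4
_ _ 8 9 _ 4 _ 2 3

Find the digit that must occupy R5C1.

8

R1C3 = 4 (sole candidate).
R2C9 = 5 (sole candidate).
R3C7 = 8 (sole candidate).
R3C8 = 1 (sole candidate).
R6C6 = 8 (sole candidate).
R7C3 = 6 (sole candidate).
R7C9 = 8 (sole candidate).
R8C2 = 1 (sole candidate).
R9C2 = 7 (sole candidate).
R9C7 = 6 (sole candidate).
R1C8 = 6 (sole candidate).
R2C2 = 9 (sole candidate).
R2C3 = 2 (sole candidate).
R3C2 = 3 (sole candidate).
R3C4 = 2 (sole candidate).
R4C7 = 9 (sole candidate).
R4C9 = 6 (sole candidate).
R5C6 = 1 (sole candidate).
R5C7 = 5 (sole candidate).
R5C9 = 2 (sole candidate).
R6C1 = 2 (sole candidate).
R6C3 = 9 (sole candidate).
R6C8 = 7 (sole candidate).
R7C8 = 9 (sole candidate).
R9C1 = 5 (sole candidate).
R9C5 = 1 (sole candidate).
R1C5 = 3 (sole candidate).
R2C1 = 1 (sole candidate).
R4C5 = 7 (sole candidate).
R4C8 = 8 (sole candidate).
R5C4 = 3 (sole candidate).
R5C5 = 9 (sole candidate).
R6C4 = 5 (sole candidate).
R7C1 = 4 (sole candidate).
R7C4 = 7 (sole candidate).
R7C5 = 5 (sole candidate).
R1C1 = 7 (sole candidate).
R1C4 = 1 (sole candidate).
R4C1 = 3 (sole candidate).
R4C4 = 4 (sole candidate).
R5C1 = 8: row 5 has {1,2,3,4,5,6,7,9}; col 1 has {1,2,3,4,5,6,7,9}; box has {1,2,3,4,5,6,7,9} → only 8 remains.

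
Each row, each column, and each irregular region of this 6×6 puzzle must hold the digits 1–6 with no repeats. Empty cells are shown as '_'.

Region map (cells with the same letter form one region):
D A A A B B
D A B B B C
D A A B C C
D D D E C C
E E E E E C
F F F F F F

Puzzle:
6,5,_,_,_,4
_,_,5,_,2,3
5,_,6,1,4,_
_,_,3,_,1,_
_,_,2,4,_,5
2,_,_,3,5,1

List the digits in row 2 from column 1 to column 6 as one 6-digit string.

145623

r1c3 = 1: row 1 has {4,5,6}; col 3 has {2,3,5,6}; region has {5,6} → only 1 remains.
r1c4 = 2: row 1 has {1,4,5,6}; col 4 has {1,3,4}; region has {1,5,6} → only 2 remains.
r1c5 = 3: row 1 has {1,2,4,5,6}; col 5 has {1,2,4,5}; region has {1,2,4,5} → only 3 remains.
r2c2 = 4: row 2 has {2,3,5}; col 2 has {5}; region has {1,2,5,6} → only 4 remains.
r2c4 = 6: row 2 has {2,3,4,5}; col 4 has {1,2,3,4}; region has {1,2,3,4,5} → only 6 remains.
r3c2 = 3: row 3 has {1,4,5,6}; col 2 has {4,5}; region has {1,2,4,5,6} → only 3 remains.
r3c6 = 2: row 3 has {1,3,4,5,6}; col 6 has {1,3,4,5}; region has {1,3,4,5} → only 2 remains.
r4c1 = 4: row 4 has {1,3}; col 1 has {2,5,6}; region has {3,5,6} → only 4 remains.
r4c2 = 2: row 4 has {1,3,4}; col 2 has {3,4,5}; region has {3,4,5,6} → only 2 remains.
r4c4 = 5: row 4 has {1,2,3,4}; col 4 has {1,2,3,4,6}; region has {2,4} → only 5 remains.
r4c6 = 6: row 4 has {1,2,3,4,5}; col 6 has {1,2,3,4,5}; region has {1,2,3,4,5} → only 6 remains.
r5c5 = 6: row 5 has {2,4,5}; col 5 has {1,2,3,4,5}; region has {2,4,5} → only 6 remains.
r6c2 = 6: row 6 has {1,2,3,5}; col 2 has {2,3,4,5}; region has {1,2,3,5} → only 6 remains.
r6c3 = 4: row 6 has {1,2,3,5,6}; col 3 has {1,2,3,5,6}; region has {1,2,3,5,6} → only 4 remains.
r2c1 = 1: row 2 has {2,3,4,5,6}; col 1 has {2,4,5,6}; region has {2,3,4,5,6} → only 1 remains.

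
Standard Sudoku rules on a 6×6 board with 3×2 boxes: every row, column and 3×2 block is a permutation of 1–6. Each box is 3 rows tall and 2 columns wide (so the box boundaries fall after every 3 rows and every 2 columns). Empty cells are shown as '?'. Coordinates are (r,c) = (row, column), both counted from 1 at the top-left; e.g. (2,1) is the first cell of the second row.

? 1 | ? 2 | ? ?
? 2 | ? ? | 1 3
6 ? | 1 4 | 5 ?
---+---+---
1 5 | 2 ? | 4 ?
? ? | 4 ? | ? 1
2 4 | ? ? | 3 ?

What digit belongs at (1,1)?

5

(1,5) = 6 (sole candidate).
(1,6) = 4 (sole candidate).
(3,2) = 3 (sole candidate).
(3,6) = 2 (sole candidate).
(4,6) = 6 (sole candidate).
(5,1) = 3 (sole candidate).
(5,2) = 6 (sole candidate).
(5,4) = 5 (sole candidate).
(5,5) = 2 (sole candidate).
(6,3) = 6 (sole candidate).
(6,4) = 1 (sole candidate).
(6,6) = 5 (sole candidate).
(1,1) = 5: row 1 has {1,2,4,6}; col 1 has {1,2,3,6}; box has {1,2,3,6} → only 5 remains.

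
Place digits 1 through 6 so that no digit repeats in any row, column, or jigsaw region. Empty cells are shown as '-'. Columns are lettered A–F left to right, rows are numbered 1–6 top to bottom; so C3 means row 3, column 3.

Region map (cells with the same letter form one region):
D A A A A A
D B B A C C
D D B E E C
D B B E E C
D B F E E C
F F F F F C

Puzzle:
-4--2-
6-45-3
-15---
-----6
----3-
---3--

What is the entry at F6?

2

F1 = 1: row 1 has {2,4}; col 6 has {3,6}; region has {2,4,5} → only 1 remains.
B2 = 2: row 2 has {3,4,5,6}; col 2 has {1,4}; region has {4,5} → only 2 remains.
E2 = 1: row 2 has {2,3,4,5,6}; col 5 has {2,3}; region has {3,6} → only 1 remains.
B4 = 3: row 4 has {6}; col 2 has {1,2,4}; region has {2,4,5} → only 3 remains.
C4 = 1: row 4 has {3,6}; col 3 has {4,5}; region has {2,3,4,5} → only 1 remains.
B5 = 6: row 5 has {3}; col 2 has {1,2,3,4}; region has {1,2,3,4,5} → only 6 remains.
C5 = 2: row 5 has {3,6}; col 3 has {1,4,5}; region has {3} → only 2 remains.
B6 = 5: row 6 has {3}; col 2 has {1,2,3,4,6}; region has {2,3} → only 5 remains.
C6 = 6: row 6 has {3,5}; col 3 has {1,2,4,5}; region has {2,3,5} → only 6 remains.
E6 = 4: row 6 has {3,5,6}; col 5 has {1,2,3}; region has {2,3,5,6} → only 4 remains.
F6 = 2: row 6 has {3,4,5,6}; col 6 has {1,3,6}; region has {1,3,6} → only 2 remains.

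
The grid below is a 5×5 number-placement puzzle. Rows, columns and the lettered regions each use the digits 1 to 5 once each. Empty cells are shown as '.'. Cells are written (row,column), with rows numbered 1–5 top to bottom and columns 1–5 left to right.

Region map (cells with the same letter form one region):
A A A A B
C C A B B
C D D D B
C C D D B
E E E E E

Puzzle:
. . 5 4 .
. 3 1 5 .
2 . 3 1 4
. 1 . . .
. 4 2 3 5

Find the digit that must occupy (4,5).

3

(1,1) = 3 (sole candidate).
(1,2) = 2 (sole candidate).
(1,5) = 1 (sole candidate).
(2,1) = 4 (sole candidate).
(2,5) = 2 (sole candidate).
(3,2) = 5 (sole candidate).
(4,1) = 5 (sole candidate).
(4,3) = 4 (sole candidate).
(4,4) = 2 (sole candidate).
(4,5) = 3: row 4 has {1,2,4,5}; col 5 has {1,2,4,5}; region has {1,2,4,5} → only 3 remains.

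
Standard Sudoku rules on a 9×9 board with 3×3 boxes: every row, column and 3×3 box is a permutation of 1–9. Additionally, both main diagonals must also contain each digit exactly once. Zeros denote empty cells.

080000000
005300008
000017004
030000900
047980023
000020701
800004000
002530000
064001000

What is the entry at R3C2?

R3C4 = 8 (hidden single in row 3).
R4C1 = 2 (hidden single in row 4).
R5C1 = 1 (hidden single in row 5).
R4C4 = 1 (hidden single in row 4).
R4C5 = 7 (hidden single in row 4).
R9C5 = 9 (sole candidate).
R7C5 = 6 (sole candidate).
R8C6 = 8 (sole candidate).
R2C5 = 4 (sole candidate).
R1C5 = 5 (sole candidate).
R1C1 = 4 (hidden single in row 1).
R4C8 = 4 (hidden single in row 4).
R4C3 = 8 (hidden single in row 4).
R6C6 = 3 (hidden single in row 6).
R6C4 = 4 (hidden single in row 6).
R6C8 = 8 (hidden single in row 6).
R8C7 = 4 (hidden single in row 8).
R8C2 = 1 (hidden single in row 8).
R2C7 = 1 (hidden single in row 2).
R1C3 = 1 (hidden single in row 1).
R7C8 = 1 (hidden single in row 7).
R7C3 = 3 (hidden single in row 7).
R9C7 = 8 (hidden single in row 9).
R9C8 = 3 (hidden single in row 9).
R1C7 = 3 (hidden single in row 1).
R3C1 = 3 (hidden single in row 3).
R1C4 = 6 (hidden single in column 4).
R3C8 = 5 (hidden single in column 8).
Singles propagation stalls; R3C2 is still open with candidates {2,9}.
  Try R3C2 = 9: this forces R3C3=6, R3C7=2, R6C2=5, R6C3=9, R7C2=7, R7C4=2, R7C7=5, R7C9=9; then main diagonal has no cell left for 9 — contradiction.
So R3C2 = 2.

2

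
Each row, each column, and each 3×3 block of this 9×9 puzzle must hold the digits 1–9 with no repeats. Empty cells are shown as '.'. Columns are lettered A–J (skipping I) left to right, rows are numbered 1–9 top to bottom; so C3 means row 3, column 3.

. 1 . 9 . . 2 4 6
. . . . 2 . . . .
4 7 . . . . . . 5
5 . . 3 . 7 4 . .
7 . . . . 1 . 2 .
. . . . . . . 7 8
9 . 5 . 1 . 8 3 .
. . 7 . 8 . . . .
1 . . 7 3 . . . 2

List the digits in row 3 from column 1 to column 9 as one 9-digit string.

472163985

E3 = 6: row 3 has {4,5,7}; col 5 has {1,2,3,8}; box has {2,9} → only 6 remains.
E4 = 9 (sole candidate).
J4 = 1 (sole candidate).
H4 = 6 (sole candidate).
E1 = 7 (hidden single in row 1).
F1 = 5 (hidden single in row 1).
B2 = 5 (hidden single in row 2).
C3 = 2: in row 3, 2 can only go here (every other open cell in that row sees a 2).
C4 = 8 (sole candidate).
C1 = 3 (sole candidate).
B4 = 2 (sole candidate).
A1 = 8 (sole candidate).
A2 = 6 (sole candidate).
C2 = 9 (sole candidate).
A6 = 3 (sole candidate).
A8 = 2 (sole candidate).
D5 = 8 (hidden single in row 5).
D3 = 1: row 3 has {2,4,5,6,7}; col 4 has {3,7,8,9}; box has {2,5,6,7,9} → only 1 remains.
D2 = 4 (sole candidate).
C6 = 1 (hidden single in row 6).
J7 = 7 (hidden single in row 7).
J2 = 3 (sole candidate).
G3 = 9: row 3 has {1,2,4,5,6,7}; col 7 has {2,4,8}; box has {2,3,4,5,6} → only 9 remains.
H3 = 8: row 3 has {1,2,4,5,6,7,9}; col 8 has {2,3,4,6,7}; box has {2,3,4,5,6,9} → only 8 remains.
J5 = 9 (sole candidate).
G6 = 5 (sole candidate).
J8 = 4 (sole candidate).
G9 = 6 (sole candidate).
F2 = 8 (sole candidate).
H2 = 1 (sole candidate).
F3 = 3: row 3 has {1,2,4,5,6,7,8,9}; col 6 has {1,5,7,8}; box has {1,2,4,5,6,7,8,9} → only 3 remains.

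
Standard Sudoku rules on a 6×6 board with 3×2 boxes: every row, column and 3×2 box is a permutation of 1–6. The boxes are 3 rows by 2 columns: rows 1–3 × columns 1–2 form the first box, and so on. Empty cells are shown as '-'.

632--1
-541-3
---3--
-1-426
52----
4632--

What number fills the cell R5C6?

4

R1C4 = 5: row 1 has {1,2,3,6}; col 4 has {1,2,3,4}; box has {1,2,3,4} → only 5 remains.
R1C5 = 4: row 1 has {1,2,3,5,6}; col 5 has {2}; box has {1,3} → only 4 remains.
R2C1 = 2: row 2 has {1,3,4,5}; col 1 has {4,5,6}; box has {3,5,6} → only 2 remains.
R2C5 = 6: row 2 has {1,2,3,4,5}; col 5 has {2,4}; box has {1,3,4} → only 6 remains.
R3C1 = 1: row 3 has {3}; col 1 has {2,4,5,6}; box has {2,3,5,6} → only 1 remains.
R3C2 = 4: row 3 has {1,3}; col 2 has {1,2,3,5,6}; box has {1,2,3,5,6} → only 4 remains.
R3C3 = 6: row 3 has {1,3,4}; col 3 has {2,3,4}; box has {1,2,3,4,5} → only 6 remains.
R3C5 = 5: row 3 has {1,3,4,6}; col 5 has {2,4,6}; box has {1,3,4,6} → only 5 remains.
R3C6 = 2: row 3 has {1,3,4,5,6}; col 6 has {1,3,6}; box has {1,3,4,5,6} → only 2 remains.
R4C1 = 3: row 4 has {1,2,4,6}; col 1 has {1,2,4,5,6}; box has {1,2,4,5,6} → only 3 remains.
R4C3 = 5: row 4 has {1,2,3,4,6}; col 3 has {2,3,4,6}; box has {2,3,4} → only 5 remains.
R5C3 = 1: row 5 has {2,5}; col 3 has {2,3,4,5,6}; box has {2,3,4,5} → only 1 remains.
R5C4 = 6: row 5 has {1,2,5}; col 4 has {1,2,3,4,5}; box has {1,2,3,4,5} → only 6 remains.
R5C5 = 3: row 5 has {1,2,5,6}; col 5 has {2,4,5,6}; box has {2,6} → only 3 remains.
R5C6 = 4: row 5 has {1,2,3,5,6}; col 6 has {1,2,3,6}; box has {2,3,6} → only 4 remains.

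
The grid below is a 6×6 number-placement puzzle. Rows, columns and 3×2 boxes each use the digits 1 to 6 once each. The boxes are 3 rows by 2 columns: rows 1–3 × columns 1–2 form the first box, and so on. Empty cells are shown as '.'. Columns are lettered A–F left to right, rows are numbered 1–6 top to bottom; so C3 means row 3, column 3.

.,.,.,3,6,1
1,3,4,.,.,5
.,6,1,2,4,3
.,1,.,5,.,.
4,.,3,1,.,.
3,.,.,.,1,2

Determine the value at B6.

C1 = 5: row 1 has {1,3,6}; col 3 has {1,3,4}; box has {1,2,3,4} → only 5 remains.
D2 = 6: row 2 has {1,3,4,5}; col 4 has {1,2,3,5}; box has {1,2,3,4,5} → only 6 remains.
E2 = 2: row 2 has {1,3,4,5,6}; col 5 has {1,4,6}; box has {1,3,4,5,6} → only 2 remains.
A3 = 5: row 3 has {1,2,3,4,6}; col 1 has {1,3,4}; box has {1,3,6} → only 5 remains.
E4 = 3: row 4 has {1,5}; col 5 has {1,2,4,6}; box has {1,2} → only 3 remains.
E5 = 5: row 5 has {1,3,4}; col 5 has {1,2,3,4,6}; box has {1,2,3} → only 5 remains.
F5 = 6: row 5 has {1,3,4,5}; col 6 has {1,2,3,5}; box has {1,2,3,5} → only 6 remains.
B6 = 5: row 6 has {1,2,3}; col 2 has {1,3,6}; box has {1,3,4} → only 5 remains.

5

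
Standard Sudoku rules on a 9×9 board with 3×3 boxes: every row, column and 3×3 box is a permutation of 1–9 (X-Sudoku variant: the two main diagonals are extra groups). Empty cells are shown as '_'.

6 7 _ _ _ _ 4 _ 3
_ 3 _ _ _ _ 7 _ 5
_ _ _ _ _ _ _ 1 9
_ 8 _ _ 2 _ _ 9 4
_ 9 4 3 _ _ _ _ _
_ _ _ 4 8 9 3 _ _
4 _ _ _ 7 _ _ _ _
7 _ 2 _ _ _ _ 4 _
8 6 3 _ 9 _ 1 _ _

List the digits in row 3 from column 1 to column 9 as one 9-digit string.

row 4, column 1 = 3 (hidden single in row 4).
row 7, column 3 = 9 (hidden single in row 7).
row 1, column 4 = 9 (hidden single in row 1).
row 2, column 1 = 9 (hidden single in row 2).
row 8, column 7 = 9 (hidden single in row 8).
row 9, column 6 = 4 (hidden single in row 9).
row 2, column 5 = 4 (hidden single in row 2).
row 3, column 2 = 4: in row 3, 4 can only go here (every other open cell in that row sees a 4).
row 6, column 2 = 2 (hidden single in column 2).
row 3, column 1 = 2: in column 1, 2 can only go here (every other open cell in that column sees a 2).
row 3, column 7 = 6: row 3 has {1,2,4,9}; col 7 has {1,3,4,7,9}; box has {1,3,4,5,7,9}; anti-diagonal has {3,4,8,9} → only 6 remains.
row 4, column 7 = 5 (sole candidate).
row 2, column 8 = 2 (sole candidate).
row 1, column 8 = 8 (sole candidate).
row 1, column 6 = 2 (hidden single in row 1).
row 4, column 3 = 6 (hidden single in row 4).
row 6, column 3 = 7 (hidden single in column 3).
row 6, column 8 = 6 (sole candidate).
row 6, column 9 = 1 (sole candidate).
row 5, column 8 = 7 (sole candidate).
row 6, column 1 = 5 (sole candidate).
row 9, column 8 = 5 (sole candidate).
row 5, column 1 = 1 (sole candidate).
row 5, column 5 = 5 (sole candidate).
row 5, column 6 = 6 (sole candidate).
row 7, column 8 = 3 (sole candidate).
row 8, column 2 = 1 (sole candidate).
row 9, column 4 = 2 (sole candidate).
row 9, column 9 = 7 (sole candidate).
row 1, column 5 = 1 (sole candidate).
row 2, column 6 = 8 (sole candidate).
row 3, column 3 = 8: row 3 has {1,2,4,6,9}; col 3 has {2,3,4,6,7,9}; box has {2,3,4,6,7,9}; main diagonal has {3,4,5,6,7,9} → only 8 remains.
row 3, column 5 = 3: row 3 has {1,2,4,6,8,9}; col 5 has {1,2,4,5,7,8,9}; box has {1,2,4,8,9} → only 3 remains.
row 4, column 4 = 1 (sole candidate).
row 4, column 6 = 7 (sole candidate).
row 7, column 2 = 5 (sole candidate).
row 7, column 6 = 1 (sole candidate).
row 7, column 7 = 2 (sole candidate).
row 8, column 5 = 6 (sole candidate).
row 8, column 9 = 8 (sole candidate).
row 1, column 3 = 5 (sole candidate).
row 2, column 3 = 1 (sole candidate).
row 2, column 4 = 6 (sole candidate).
row 3, column 6 = 5: row 3 has {1,2,3,4,6,8,9}; col 6 has {1,2,4,6,7,8,9}; box has {1,2,3,4,6,8,9} → only 5 remains.
row 5, column 7 = 8 (sole candidate).
row 5, column 9 = 2 (sole candidate).
row 7, column 4 = 8 (sole candidate).
row 7, column 9 = 6 (sole candidate).
row 8, column 4 = 5 (sole candidate).
row 8, column 6 = 3 (sole candidate).
row 3, column 4 = 7: row 3 has {1,2,3,4,5,6,8,9}; col 4 has {1,2,3,4,5,6,8,9}; box has {1,2,3,4,5,6,8,9} → only 7 remains.

248735619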